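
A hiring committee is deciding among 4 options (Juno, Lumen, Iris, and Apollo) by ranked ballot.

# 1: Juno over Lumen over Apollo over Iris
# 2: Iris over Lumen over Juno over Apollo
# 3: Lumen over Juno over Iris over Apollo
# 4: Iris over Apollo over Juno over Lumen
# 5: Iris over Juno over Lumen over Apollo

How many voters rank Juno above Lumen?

3

Ballots ranking Juno above Lumen: 3.
Ballots ranking Lumen above Juno: 2.
So 3 of 5 voters prefer Juno to Lumen.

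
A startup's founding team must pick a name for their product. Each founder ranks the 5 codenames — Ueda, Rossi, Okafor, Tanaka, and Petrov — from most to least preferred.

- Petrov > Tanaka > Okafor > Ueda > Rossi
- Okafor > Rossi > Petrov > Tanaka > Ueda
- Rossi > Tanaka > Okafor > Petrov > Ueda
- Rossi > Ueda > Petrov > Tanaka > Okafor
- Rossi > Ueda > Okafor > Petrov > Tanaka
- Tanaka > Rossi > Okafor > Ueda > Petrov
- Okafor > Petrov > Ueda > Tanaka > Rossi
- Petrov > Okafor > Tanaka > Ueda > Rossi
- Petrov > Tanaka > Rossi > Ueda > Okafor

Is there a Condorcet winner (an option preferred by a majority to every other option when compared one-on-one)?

Head-to-head results (9 voters total):
Ueda vs Rossi: Rossi wins 6–3.
Ueda vs Okafor: Okafor wins 6–3.
Ueda vs Tanaka: Tanaka wins 6–3.
Ueda vs Petrov: Petrov wins 6–3.
Rossi vs Okafor: Rossi wins 5–4.
Rossi vs Tanaka: Tanaka wins 5–4.
Rossi vs Petrov: Rossi wins 5–4.
Okafor vs Tanaka: Tanaka wins 5–4.
Okafor vs Petrov: Okafor wins 5–4.
Tanaka vs Petrov: Petrov wins 7–2.
No candidate beats all others: Rossi beats Petrov beats Tanaka beats Rossi, a majority cycle.

No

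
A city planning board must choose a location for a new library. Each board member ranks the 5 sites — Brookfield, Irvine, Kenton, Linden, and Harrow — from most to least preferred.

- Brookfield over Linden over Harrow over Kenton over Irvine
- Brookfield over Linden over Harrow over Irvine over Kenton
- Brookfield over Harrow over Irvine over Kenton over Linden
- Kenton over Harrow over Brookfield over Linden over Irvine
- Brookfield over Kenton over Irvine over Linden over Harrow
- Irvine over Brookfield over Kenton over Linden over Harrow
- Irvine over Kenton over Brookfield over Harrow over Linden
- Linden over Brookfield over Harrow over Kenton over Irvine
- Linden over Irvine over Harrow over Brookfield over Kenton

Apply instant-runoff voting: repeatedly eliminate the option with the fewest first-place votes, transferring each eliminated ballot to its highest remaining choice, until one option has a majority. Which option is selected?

Round 1: Brookfield 4, Irvine 2, Linden 2, Kenton 1, Harrow 0. Harrow has the fewest and is eliminated.
Round 2: Brookfield 4, Irvine 2, Linden 2, Kenton 1. Kenton has the fewest and is eliminated.
Round 3: Brookfield 5, Irvine 2, Linden 2. Brookfield has a majority.

Brookfield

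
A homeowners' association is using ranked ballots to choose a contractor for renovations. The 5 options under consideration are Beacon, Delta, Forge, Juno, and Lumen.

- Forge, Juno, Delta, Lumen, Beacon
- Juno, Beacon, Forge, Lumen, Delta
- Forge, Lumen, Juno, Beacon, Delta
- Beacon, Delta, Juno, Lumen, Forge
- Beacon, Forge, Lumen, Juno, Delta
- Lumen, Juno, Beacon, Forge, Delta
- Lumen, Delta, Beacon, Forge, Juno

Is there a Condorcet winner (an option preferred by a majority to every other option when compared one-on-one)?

No

Head-to-head results (7 voters total):
Beacon vs Delta: Beacon wins 5–2.
Beacon vs Forge: Beacon wins 5–2.
Beacon vs Juno: Juno wins 4–3.
Beacon vs Lumen: Lumen wins 4–3.
Delta vs Forge: Forge wins 5–2.
Delta vs Juno: Juno wins 5–2.
Delta vs Lumen: Lumen wins 5–2.
Forge vs Juno: Forge wins 4–3.
Forge vs Lumen: Forge wins 4–3.
Juno vs Lumen: Lumen wins 4–3.
No candidate beats all others: Beacon beats Forge beats Juno beats Beacon, a majority cycle.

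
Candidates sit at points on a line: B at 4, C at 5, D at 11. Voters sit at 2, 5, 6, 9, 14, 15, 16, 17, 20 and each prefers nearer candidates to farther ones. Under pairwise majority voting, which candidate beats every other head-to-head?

D

With single-peaked preferences on a line, the Condorcet winner is the candidate closest to the median voter.
The median voter (position 14) is closest to D at 11.
Check: D vs C — voters closer to D: 6 of 9.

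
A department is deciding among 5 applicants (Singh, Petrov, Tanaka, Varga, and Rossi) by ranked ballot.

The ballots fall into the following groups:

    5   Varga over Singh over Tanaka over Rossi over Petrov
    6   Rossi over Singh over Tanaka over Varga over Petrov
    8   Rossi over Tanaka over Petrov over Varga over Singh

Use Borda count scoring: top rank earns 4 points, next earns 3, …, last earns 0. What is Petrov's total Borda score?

Borda scores:
  Singh: 5·3 + 6·3 + 8·0 = 33
  Petrov: 5·0 + 6·0 + 8·2 = 16
  Tanaka: 5·2 + 6·2 + 8·3 = 46
  Varga: 5·4 + 6·1 + 8·1 = 34
  Rossi: 5·1 + 6·4 + 8·4 = 61

16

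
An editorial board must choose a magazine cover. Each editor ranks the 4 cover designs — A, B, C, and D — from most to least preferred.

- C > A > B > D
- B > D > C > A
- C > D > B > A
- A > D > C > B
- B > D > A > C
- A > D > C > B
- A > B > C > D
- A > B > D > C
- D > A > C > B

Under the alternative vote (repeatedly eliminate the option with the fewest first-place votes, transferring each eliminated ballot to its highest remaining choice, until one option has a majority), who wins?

A

Round 1: A 4, B 2, C 2, D 1. D has the fewest and is eliminated.
Round 2: A 5, B 2, C 2. A has a majority.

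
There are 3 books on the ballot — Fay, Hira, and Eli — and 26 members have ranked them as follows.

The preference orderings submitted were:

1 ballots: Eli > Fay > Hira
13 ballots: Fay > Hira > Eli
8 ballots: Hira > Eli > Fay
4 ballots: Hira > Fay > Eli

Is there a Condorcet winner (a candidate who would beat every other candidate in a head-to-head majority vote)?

Head-to-head results (26 voters total):
Fay vs Hira: Fay wins 14–12.
Fay vs Eli: Fay wins 17–9.
Hira vs Eli: Hira wins 25–1.
Fay beats each rival — Hira (14–12), Eli (17–9) — so Fay is the Condorcet winner.

Yes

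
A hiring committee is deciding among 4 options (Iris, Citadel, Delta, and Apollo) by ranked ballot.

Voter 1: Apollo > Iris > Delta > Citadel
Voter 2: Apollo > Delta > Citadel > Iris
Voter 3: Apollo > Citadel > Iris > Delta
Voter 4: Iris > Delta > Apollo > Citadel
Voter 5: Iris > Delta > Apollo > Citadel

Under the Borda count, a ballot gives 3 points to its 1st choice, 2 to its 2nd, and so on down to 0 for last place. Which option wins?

Borda scores:
  Iris: 2 + 0 + 1 + 3 + 3 = 9
  Citadel: 0 + 1 + 2 + 0 + 0 = 3
  Delta: 1 + 2 + 0 + 2 + 2 = 7
  Apollo: 3 + 3 + 3 + 1 + 1 = 11
Apollo has the highest total.

Apollo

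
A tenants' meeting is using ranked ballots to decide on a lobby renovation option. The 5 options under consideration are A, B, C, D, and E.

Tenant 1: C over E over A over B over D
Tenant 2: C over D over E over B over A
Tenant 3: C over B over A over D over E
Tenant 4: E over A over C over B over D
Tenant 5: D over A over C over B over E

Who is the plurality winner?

C

First-place vote totals:
  A: 0
  B: 0
  C: 3
  D: 1
  E: 1
C has the most first-place votes.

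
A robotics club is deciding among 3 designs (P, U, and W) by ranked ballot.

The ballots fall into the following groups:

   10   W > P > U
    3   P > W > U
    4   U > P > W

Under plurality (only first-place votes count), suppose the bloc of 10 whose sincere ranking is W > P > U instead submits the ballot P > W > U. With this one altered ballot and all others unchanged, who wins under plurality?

First-place totals with the altered ballot: P 13, U 4, W 0.
The switch changes the winner from W to P.

P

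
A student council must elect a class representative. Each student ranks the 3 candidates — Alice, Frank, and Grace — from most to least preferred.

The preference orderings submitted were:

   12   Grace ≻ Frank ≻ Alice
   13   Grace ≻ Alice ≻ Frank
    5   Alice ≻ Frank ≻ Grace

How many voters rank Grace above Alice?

Ballots ranking Grace above Alice: 12+13 = 25.
Ballots ranking Alice above Grace: 5.
So 25 of 30 voters prefer Grace to Alice.

25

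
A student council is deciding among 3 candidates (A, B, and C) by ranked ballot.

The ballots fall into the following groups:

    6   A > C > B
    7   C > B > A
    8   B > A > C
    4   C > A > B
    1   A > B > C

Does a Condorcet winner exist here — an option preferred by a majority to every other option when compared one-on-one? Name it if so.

Head-to-head results (26 voters total):
A vs B: B wins 15–11.
A vs C: A wins 15–11.
B vs C: C wins 17–9.
No candidate beats all others: A beats C beats B beats A, a majority cycle.

There is no Condorcet winner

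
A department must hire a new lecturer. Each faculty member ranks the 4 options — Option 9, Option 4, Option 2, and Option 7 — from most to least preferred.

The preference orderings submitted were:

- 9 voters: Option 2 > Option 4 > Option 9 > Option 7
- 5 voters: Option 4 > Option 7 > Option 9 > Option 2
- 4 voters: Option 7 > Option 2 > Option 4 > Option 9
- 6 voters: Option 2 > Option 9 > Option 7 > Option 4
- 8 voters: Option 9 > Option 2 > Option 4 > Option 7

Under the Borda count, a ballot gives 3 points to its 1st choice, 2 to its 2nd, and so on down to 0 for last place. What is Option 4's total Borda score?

Borda scores:
  Option 9: 9·1 + 5·1 + 4·0 + 6·2 + 8·3 = 50
  Option 4: 9·2 + 5·3 + 4·1 + 6·0 + 8·1 = 45
  Option 2: 9·3 + 5·0 + 4·2 + 6·3 + 8·2 = 69
  Option 7: 9·0 + 5·2 + 4·3 + 6·1 + 8·0 = 28

45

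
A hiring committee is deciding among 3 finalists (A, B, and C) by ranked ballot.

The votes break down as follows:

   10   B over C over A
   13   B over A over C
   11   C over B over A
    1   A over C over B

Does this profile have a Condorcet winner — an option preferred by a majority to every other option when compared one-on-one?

Head-to-head results (35 voters total):
A vs B: B wins 34–1.
A vs C: C wins 21–14.
B vs C: B wins 23–12.
B beats each rival — A (34–1), C (23–12) — so B is the Condorcet winner.

Yes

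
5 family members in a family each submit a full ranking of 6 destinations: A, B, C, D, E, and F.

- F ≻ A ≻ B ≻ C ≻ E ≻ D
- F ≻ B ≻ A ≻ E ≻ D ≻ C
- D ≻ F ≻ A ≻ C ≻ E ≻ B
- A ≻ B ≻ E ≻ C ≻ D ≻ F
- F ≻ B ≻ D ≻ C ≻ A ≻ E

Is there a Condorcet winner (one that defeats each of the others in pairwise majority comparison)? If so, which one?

F

Head-to-head results (5 voters total):
A vs B: A wins 3–2.
A vs C: A wins 4–1.
A vs D: A wins 3–2.
A vs E: A wins 5–0.
A vs F: F wins 4–1.
B vs C: B wins 4–1.
B vs D: B wins 4–1.
B vs E: B wins 4–1.
B vs F: F wins 4–1.
C vs D: D wins 3–2.
C vs E: C wins 3–2.
C vs F: F wins 4–1.
D vs E: E wins 3–2.
D vs F: F wins 3–2.
E vs F: F wins 4–1.
F beats each rival — A (4–1), B (4–1), C (4–1), D (3–2), E (4–1) — so F is the Condorcet winner.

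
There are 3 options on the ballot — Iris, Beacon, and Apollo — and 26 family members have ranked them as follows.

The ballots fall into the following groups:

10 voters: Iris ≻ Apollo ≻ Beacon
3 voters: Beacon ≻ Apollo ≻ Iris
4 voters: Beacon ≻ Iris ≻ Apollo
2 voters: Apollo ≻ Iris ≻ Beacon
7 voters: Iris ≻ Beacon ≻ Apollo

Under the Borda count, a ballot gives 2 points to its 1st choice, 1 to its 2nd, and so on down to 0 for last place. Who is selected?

Borda scores:
  Iris: 10·2 + 3·0 + 4·1 + 2·1 + 7·2 = 40
  Beacon: 10·0 + 3·2 + 4·2 + 2·0 + 7·1 = 21
  Apollo: 10·1 + 3·1 + 4·0 + 2·2 + 7·0 = 17
Iris has the highest total.

Iris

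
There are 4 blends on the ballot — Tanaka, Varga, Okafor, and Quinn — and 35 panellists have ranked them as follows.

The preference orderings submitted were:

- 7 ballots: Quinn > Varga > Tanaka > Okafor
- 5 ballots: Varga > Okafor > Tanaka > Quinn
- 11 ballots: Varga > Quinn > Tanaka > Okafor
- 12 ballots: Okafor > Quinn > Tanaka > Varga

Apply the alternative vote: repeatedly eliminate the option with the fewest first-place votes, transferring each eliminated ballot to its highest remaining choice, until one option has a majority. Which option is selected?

Varga

Round 1: Varga 16, Okafor 12, Quinn 7, Tanaka 0. Tanaka has the fewest and is eliminated.
Round 2: Varga 16, Okafor 12, Quinn 7. Quinn has the fewest and is eliminated.
Round 3: Varga 23, Okafor 12. Varga has a majority.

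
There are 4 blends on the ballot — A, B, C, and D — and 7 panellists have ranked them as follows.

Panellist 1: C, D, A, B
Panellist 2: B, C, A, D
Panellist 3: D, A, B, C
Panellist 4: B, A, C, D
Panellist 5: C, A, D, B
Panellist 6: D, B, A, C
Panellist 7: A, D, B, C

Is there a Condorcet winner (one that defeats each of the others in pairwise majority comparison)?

Yes

Head-to-head results (7 voters total):
A vs B: A wins 4–3.
A vs C: A wins 4–3.
A vs D: A wins 4–3.
B vs C: B wins 5–2.
B vs D: D wins 5–2.
C vs D: C wins 4–3.
A beats each rival — B (4–3), C (4–3), D (4–3) — so A is the Condorcet winner.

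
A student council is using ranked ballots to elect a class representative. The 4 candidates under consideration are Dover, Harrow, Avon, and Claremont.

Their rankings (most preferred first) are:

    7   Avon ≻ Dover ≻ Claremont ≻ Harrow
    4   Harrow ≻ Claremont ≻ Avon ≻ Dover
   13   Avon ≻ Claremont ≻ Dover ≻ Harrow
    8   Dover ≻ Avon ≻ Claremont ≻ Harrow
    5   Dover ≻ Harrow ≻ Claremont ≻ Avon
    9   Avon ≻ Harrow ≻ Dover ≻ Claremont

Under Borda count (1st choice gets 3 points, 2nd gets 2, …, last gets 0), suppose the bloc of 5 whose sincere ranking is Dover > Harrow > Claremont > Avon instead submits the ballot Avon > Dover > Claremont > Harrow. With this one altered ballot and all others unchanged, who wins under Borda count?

Borda totals with the altered ballot: Dover 70, Harrow 30, Avon 122, Claremont 54.
The winner is unchanged: still Avon.

Avon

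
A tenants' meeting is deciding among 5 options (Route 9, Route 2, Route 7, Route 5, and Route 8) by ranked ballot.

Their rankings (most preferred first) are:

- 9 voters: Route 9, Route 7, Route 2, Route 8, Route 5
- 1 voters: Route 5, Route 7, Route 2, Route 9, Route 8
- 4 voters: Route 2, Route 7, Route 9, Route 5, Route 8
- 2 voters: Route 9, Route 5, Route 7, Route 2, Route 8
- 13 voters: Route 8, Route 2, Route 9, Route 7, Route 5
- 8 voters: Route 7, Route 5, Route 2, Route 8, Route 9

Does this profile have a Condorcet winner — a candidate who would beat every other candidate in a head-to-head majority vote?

Head-to-head results (37 voters total):
Route 9 vs Route 2: Route 2 wins 26–11.
Route 9 vs Route 7: Route 9 wins 24–13.
Route 9 vs Route 5: Route 9 wins 28–9.
Route 9 vs Route 8: Route 8 wins 21–16.
Route 2 vs Route 7: Route 7 wins 20–17.
Route 2 vs Route 5: Route 2 wins 26–11.
Route 2 vs Route 8: Route 2 wins 24–13.
Route 7 vs Route 5: Route 7 wins 34–3.
Route 7 vs Route 8: Route 7 wins 24–13.
Route 5 vs Route 8: Route 8 wins 22–15.
No candidate beats all others: Route 9 beats Route 7 beats Route 2 beats Route 9, a majority cycle.

No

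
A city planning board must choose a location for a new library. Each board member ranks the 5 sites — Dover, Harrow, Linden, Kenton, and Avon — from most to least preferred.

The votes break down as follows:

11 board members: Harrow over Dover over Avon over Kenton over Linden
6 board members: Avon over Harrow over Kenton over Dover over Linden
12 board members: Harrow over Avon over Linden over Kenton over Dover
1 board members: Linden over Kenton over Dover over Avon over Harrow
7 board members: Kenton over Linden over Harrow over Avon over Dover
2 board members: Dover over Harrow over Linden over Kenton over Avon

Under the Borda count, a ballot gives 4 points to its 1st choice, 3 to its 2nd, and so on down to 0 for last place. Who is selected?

Harrow

Borda scores:
  Dover: 11·3 + 6·1 + 12·0 + 2 + 7·0 + 2·4 = 49
  Harrow: 11·4 + 6·3 + 12·4 + 0 + 7·2 + 2·3 = 130
  Linden: 11·0 + 6·0 + 12·2 + 4 + 7·3 + 2·2 = 53
  Kenton: 11·1 + 6·2 + 12·1 + 3 + 7·4 + 2·1 = 68
  Avon: 11·2 + 6·4 + 12·3 + 1 + 7·1 + 2·0 = 90
Harrow has the highest total.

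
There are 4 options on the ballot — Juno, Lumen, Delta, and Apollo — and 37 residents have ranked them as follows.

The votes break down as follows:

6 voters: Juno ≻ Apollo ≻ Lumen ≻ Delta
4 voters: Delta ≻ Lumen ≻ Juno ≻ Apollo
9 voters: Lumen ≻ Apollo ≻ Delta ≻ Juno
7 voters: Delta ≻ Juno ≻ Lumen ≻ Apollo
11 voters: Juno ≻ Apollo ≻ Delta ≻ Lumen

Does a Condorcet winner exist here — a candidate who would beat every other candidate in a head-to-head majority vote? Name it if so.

There is no Condorcet winner

Head-to-head results (37 voters total):
Juno vs Lumen: Juno wins 24–13.
Juno vs Delta: Delta wins 20–17.
Juno vs Apollo: Juno wins 28–9.
Lumen vs Delta: Delta wins 22–15.
Lumen vs Apollo: Lumen wins 20–17.
Delta vs Apollo: Apollo wins 26–11.
No candidate beats all others: Juno beats Apollo beats Delta beats Juno, a majority cycle.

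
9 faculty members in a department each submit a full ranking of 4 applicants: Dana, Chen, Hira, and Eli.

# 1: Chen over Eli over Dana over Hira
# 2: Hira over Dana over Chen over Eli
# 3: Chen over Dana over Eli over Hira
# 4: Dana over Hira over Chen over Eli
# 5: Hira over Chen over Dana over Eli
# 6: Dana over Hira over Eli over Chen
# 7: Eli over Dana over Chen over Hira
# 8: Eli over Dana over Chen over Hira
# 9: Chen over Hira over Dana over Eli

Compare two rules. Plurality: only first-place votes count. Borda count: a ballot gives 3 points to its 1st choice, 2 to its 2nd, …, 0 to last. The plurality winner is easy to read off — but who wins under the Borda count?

Plurality first-place counts: Dana 2, Chen 3, Hira 2, Eli 2 → Chen.
Borda totals: Dana 17, Chen 15, Hira 12, Eli 10 → Dana.

Dana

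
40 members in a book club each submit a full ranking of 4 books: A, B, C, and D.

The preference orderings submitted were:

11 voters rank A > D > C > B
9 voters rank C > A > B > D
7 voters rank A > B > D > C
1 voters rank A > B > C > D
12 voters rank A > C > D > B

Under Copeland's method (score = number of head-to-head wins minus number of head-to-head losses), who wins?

A

Pairwise results:
  A vs B: A wins 40–0.
  A vs C: A wins 31–9.
  A vs D: A wins 40–0.
  B vs C: C wins 32–8.
  B vs D: D wins 23–17.
  C vs D: C wins 22–18.
Copeland scores (wins − losses):
  A: 3 − 0 = 3
  B: 0 − 3 = -3
  C: 2 − 1 = 1
  D: 1 − 2 = -1
A has the best Copeland score.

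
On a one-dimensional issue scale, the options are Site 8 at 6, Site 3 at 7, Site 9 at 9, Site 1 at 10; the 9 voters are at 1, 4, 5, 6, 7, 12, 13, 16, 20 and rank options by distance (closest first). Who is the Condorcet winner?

Site 3

With single-peaked preferences on a line, the Condorcet winner is the candidate closest to the median voter.
The median voter (position 7) is closest to Site 3 at 7.
Check: Site 3 vs Site 9 — voters closer to Site 3: 5 of 9.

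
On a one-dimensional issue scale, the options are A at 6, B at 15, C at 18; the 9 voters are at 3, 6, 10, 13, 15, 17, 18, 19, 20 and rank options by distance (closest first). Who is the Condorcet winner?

With single-peaked preferences on a line, the Condorcet winner is the candidate closest to the median voter.
The median voter (position 15) is closest to B at 15.
Check: B vs A — voters closer to B: 6 of 9.

B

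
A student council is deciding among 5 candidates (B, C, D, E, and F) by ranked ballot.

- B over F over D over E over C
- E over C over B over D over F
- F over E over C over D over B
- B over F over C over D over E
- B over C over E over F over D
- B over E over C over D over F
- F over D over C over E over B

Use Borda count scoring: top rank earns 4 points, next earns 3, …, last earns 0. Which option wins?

B

Borda scores:
  B: 4 + 2 + 0 + 4 + 4 + 4 + 0 = 18
  C: 0 + 3 + 2 + 2 + 3 + 2 + 2 = 14
  D: 2 + 1 + 1 + 1 + 0 + 1 + 3 = 9
  E: 1 + 4 + 3 + 0 + 2 + 3 + 1 = 14
  F: 3 + 0 + 4 + 3 + 1 + 0 + 4 = 15
B has the highest total.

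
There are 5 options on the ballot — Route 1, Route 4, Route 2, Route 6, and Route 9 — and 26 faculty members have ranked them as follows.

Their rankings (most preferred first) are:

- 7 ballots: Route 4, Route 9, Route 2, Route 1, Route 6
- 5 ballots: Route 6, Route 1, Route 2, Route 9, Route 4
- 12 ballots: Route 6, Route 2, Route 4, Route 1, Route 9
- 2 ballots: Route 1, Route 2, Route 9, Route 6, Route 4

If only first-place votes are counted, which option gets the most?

First-place vote totals:
  Route 1: 2
  Route 4: 7
  Route 2: 0
  Route 6: 17
  Route 9: 0
Route 6 has the most first-place votes.

Route 6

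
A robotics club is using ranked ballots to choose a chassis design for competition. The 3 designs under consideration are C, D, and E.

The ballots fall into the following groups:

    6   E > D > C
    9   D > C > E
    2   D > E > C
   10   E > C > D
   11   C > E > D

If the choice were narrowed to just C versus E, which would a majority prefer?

C

Ballots ranking C above E: 9+11 = 20.
Ballots ranking E above C: 6+2+10 = 18.
C wins the head-to-head, 20–18.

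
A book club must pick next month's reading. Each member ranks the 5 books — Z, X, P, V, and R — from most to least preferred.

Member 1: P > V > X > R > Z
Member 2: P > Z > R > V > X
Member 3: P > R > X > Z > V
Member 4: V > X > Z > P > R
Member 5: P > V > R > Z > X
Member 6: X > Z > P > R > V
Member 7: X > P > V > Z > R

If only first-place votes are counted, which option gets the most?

First-place vote totals:
  Z: 0
  X: 2
  P: 4
  V: 1
  R: 0
P has the most first-place votes.

P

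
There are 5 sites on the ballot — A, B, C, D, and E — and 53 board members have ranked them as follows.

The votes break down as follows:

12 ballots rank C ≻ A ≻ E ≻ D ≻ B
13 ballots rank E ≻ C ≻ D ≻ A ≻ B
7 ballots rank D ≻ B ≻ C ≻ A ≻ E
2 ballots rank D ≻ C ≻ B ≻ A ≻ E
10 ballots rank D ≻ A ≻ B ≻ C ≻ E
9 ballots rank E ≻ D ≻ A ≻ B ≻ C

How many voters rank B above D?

0

Ballots ranking B above D: 0.
Ballots ranking D above B: 12+13+7+2+10+9 = 53.
So 0 of 53 voters prefer B to D.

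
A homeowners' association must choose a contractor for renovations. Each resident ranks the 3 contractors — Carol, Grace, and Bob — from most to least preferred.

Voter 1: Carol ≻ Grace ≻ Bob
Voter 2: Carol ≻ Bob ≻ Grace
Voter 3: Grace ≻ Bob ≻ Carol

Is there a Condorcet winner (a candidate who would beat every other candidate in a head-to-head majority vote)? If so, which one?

Head-to-head results (3 voters total):
Carol vs Grace: Carol wins 2–1.
Carol vs Bob: Carol wins 2–1.
Grace vs Bob: Grace wins 2–1.
Carol beats each rival — Grace (2–1), Bob (2–1) — so Carol is the Condorcet winner.

Carol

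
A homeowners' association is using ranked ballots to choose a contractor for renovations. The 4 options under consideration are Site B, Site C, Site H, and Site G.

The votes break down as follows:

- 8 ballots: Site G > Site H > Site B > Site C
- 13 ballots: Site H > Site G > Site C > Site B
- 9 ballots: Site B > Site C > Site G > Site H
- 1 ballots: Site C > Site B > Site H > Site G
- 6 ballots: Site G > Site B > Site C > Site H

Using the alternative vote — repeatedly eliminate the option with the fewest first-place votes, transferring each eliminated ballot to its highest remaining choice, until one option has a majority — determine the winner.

Site G

Round 1: Site G 14, Site H 13, Site B 9, Site C 1. Site C has the fewest and is eliminated.
Round 2: Site G 14, Site H 13, Site B 10. Site B has the fewest and is eliminated.
Round 3: Site G 23, Site H 14. Site G has a majority.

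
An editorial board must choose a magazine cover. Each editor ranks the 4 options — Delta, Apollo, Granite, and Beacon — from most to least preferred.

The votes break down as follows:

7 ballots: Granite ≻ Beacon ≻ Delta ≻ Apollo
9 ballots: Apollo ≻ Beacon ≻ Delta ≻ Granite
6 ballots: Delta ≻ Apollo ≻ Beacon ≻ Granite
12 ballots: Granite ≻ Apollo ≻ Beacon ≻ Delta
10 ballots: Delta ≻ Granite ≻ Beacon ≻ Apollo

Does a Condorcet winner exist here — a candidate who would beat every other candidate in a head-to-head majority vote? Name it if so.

There is no Condorcet winner

Head-to-head results (44 voters total):
Delta vs Apollo: Delta wins 23–21.
Delta vs Granite: Delta wins 25–19.
Delta vs Beacon: Beacon wins 28–16.
Apollo vs Granite: Granite wins 29–15.
Apollo vs Beacon: Apollo wins 27–17.
Granite vs Beacon: Granite wins 29–15.
No candidate beats all others: Delta beats Apollo beats Beacon beats Delta, a majority cycle.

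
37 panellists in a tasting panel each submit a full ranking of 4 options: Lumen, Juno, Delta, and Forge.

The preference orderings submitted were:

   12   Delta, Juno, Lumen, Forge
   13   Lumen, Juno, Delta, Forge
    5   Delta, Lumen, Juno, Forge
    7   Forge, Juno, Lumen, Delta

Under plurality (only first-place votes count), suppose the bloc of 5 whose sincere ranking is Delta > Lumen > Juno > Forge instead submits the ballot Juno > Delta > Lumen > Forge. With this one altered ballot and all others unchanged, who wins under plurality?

First-place totals with the altered ballot: Lumen 13, Juno 5, Delta 12, Forge 7.
The switch changes the winner from Delta to Lumen.

Lumen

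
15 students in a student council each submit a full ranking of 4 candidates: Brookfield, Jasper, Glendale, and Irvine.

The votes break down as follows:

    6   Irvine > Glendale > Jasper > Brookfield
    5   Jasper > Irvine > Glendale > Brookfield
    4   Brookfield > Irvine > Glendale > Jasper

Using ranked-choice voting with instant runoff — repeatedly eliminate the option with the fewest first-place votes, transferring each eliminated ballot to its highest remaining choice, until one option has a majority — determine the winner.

Irvine

Round 1: Irvine 6, Jasper 5, Brookfield 4, Glendale 0. Glendale has the fewest and is eliminated.
Round 2: Irvine 6, Jasper 5, Brookfield 4. Brookfield has the fewest and is eliminated.
Round 3: Irvine 10, Jasper 5. Irvine has a majority.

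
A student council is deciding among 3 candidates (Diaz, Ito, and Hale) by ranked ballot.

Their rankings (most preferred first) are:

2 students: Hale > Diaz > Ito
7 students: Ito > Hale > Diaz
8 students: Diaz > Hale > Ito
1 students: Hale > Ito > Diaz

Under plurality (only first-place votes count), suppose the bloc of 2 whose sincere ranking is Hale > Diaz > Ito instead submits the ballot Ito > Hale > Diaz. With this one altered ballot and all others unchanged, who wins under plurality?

First-place totals with the altered ballot: Diaz 8, Ito 9, Hale 1.
The switch changes the winner from Diaz to Ito.

Ito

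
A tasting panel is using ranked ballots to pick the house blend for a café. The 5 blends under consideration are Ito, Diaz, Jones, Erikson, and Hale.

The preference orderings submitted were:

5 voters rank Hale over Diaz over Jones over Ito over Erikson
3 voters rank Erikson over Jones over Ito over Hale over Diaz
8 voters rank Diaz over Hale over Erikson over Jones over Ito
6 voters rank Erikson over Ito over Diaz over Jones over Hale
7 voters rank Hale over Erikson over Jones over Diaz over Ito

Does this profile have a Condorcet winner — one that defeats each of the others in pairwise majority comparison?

Head-to-head results (29 voters total):
Ito vs Diaz: Diaz wins 20–9.
Ito vs Jones: Jones wins 23–6.
Ito vs Erikson: Erikson wins 24–5.
Ito vs Hale: Hale wins 20–9.
Diaz vs Jones: Diaz wins 19–10.
Diaz vs Erikson: Erikson wins 16–13.
Diaz vs Hale: Hale wins 15–14.
Jones vs Erikson: Erikson wins 24–5.
Jones vs Hale: Hale wins 20–9.
Erikson vs Hale: Hale wins 20–9.
Hale beats each rival — Ito (20–9), Diaz (15–14), Jones (20–9), Erikson (20–9) — so Hale is the Condorcet winner.

Yes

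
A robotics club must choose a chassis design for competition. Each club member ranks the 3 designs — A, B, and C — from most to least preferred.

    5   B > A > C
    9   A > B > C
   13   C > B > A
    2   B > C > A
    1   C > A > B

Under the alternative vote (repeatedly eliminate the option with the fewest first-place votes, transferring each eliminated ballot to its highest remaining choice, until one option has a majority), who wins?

Round 1: C 14, A 9, B 7. B has the fewest and is eliminated.
Round 2: C 16, A 14. C has a majority.

C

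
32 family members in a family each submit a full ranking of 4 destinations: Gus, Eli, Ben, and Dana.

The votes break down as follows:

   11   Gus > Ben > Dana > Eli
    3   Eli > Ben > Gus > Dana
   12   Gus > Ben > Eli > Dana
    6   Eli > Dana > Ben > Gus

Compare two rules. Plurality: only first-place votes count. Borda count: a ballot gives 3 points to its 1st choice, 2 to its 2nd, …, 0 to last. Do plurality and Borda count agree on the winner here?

Plurality first-place counts: Gus 23, Eli 9, Ben 0, Dana 0 → Gus.
Borda totals: Gus 72, Eli 39, Ben 58, Dana 23 → Gus.
The two rules agree on Gus.

Yes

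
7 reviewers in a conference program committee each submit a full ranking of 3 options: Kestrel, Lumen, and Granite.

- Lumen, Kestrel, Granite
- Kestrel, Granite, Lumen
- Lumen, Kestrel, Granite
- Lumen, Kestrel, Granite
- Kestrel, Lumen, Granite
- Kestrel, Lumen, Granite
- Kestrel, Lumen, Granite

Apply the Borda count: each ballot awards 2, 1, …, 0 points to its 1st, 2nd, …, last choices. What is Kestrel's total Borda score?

Borda scores:
  Kestrel: 1 + 2 + 1 + 1 + 2 + 2 + 2 = 11
  Lumen: 2 + 0 + 2 + 2 + 1 + 1 + 1 = 9
  Granite: 0 + 1 + 0 + 0 + 0 + 0 + 0 = 1

11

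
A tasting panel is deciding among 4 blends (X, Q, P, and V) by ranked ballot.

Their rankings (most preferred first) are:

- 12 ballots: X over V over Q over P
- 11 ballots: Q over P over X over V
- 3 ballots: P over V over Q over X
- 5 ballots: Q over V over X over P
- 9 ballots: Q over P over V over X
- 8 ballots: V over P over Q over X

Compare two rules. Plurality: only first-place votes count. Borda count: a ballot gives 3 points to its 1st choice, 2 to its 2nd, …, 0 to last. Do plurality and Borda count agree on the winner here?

Plurality first-place counts: X 12, Q 25, P 3, V 8 → Q.
Borda totals: X 52, Q 98, P 65, V 73 → Q.
The two rules agree on Q.

Yes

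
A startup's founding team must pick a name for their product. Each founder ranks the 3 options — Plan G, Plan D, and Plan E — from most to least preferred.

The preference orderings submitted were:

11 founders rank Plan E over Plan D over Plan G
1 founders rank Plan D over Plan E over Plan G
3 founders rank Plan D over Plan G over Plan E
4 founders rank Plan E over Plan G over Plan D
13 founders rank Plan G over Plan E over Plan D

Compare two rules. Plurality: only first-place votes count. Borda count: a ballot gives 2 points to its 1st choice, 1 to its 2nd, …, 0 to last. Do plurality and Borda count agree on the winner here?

Yes

Plurality first-place counts: Plan G 13, Plan D 4, Plan E 15 → Plan E.
Borda totals: Plan G 33, Plan D 19, Plan E 44 → Plan E.
The two rules agree on Plan E.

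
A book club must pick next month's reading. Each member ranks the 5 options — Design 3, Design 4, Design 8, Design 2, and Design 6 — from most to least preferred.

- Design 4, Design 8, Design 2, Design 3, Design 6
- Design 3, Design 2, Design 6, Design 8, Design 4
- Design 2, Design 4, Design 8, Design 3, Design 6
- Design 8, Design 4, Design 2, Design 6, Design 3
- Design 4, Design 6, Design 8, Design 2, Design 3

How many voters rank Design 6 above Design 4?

Ballots ranking Design 6 above Design 4: 1.
Ballots ranking Design 4 above Design 6: 4.
So 1 of 5 voters prefer Design 6 to Design 4.

1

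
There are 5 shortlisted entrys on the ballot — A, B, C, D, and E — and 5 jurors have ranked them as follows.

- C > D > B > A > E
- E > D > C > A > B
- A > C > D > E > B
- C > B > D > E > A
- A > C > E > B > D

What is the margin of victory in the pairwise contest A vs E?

Ballots ranking A above E: 3.
Ballots ranking E above A: 2.
A wins 3–2, a margin of 1.

1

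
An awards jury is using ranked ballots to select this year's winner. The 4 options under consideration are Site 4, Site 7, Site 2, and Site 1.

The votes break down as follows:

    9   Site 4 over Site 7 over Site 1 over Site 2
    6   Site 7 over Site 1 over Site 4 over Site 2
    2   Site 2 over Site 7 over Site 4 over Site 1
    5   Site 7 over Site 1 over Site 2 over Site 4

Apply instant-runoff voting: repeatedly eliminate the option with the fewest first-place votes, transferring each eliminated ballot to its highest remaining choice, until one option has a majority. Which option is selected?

Round 1: Site 7 11, Site 4 9, Site 2 2, Site 1 0. Site 1 has the fewest and is eliminated.
Round 2: Site 7 11, Site 4 9, Site 2 2. Site 2 has the fewest and is eliminated.
Round 3: Site 7 13, Site 4 9. Site 7 has a majority.

Site 7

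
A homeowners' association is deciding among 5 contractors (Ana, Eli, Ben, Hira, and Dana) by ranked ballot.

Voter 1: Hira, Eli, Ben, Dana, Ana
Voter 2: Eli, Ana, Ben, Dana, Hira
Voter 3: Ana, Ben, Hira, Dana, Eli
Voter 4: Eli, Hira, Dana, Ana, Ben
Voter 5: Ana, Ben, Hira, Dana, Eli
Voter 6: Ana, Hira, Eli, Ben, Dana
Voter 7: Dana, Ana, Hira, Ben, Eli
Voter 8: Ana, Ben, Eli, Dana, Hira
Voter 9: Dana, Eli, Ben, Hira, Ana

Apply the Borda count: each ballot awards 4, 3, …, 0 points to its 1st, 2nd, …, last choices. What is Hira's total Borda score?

17

Borda scores:
  Ana: 0 + 3 + 4 + 1 + 4 + 4 + 3 + 4 + 0 = 23
  Eli: 3 + 4 + 0 + 4 + 0 + 2 + 0 + 2 + 3 = 18
  Ben: 2 + 2 + 3 + 0 + 3 + 1 + 1 + 3 + 2 = 17
  Hira: 4 + 0 + 2 + 3 + 2 + 3 + 2 + 0 + 1 = 17
  Dana: 1 + 1 + 1 + 2 + 1 + 0 + 4 + 1 + 4 = 15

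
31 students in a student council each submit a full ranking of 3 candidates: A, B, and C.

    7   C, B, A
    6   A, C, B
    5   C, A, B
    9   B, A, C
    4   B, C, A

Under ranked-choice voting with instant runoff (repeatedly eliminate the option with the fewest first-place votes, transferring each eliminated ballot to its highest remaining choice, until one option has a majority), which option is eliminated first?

Round 1: B 13, C 12, A 6. A has the fewest and is eliminated.
Round 2: C 18, B 13. C has a majority.

A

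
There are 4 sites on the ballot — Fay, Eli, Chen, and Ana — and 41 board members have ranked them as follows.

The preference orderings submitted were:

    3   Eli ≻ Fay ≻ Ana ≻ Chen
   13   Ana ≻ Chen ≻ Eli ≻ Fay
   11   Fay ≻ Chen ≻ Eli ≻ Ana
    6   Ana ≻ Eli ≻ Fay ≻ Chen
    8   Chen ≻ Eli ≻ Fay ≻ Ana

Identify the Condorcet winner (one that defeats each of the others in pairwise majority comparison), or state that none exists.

There is no Condorcet winner

Head-to-head results (41 voters total):
Fay vs Eli: Eli wins 30–11.
Fay vs Chen: Chen wins 21–20.
Fay vs Ana: Fay wins 22–19.
Eli vs Chen: Chen wins 32–9.
Eli vs Ana: Eli wins 22–19.
Chen vs Ana: Ana wins 22–19.
No candidate beats all others: Fay beats Ana beats Chen beats Fay, a majority cycle.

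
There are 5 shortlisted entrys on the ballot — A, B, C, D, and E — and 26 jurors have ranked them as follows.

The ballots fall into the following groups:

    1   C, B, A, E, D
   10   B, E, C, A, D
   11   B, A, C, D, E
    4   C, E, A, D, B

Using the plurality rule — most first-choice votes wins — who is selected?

B

First-place vote totals:
  A: 0
  B: 21
  C: 5
  D: 0
  E: 0
B has the most first-place votes.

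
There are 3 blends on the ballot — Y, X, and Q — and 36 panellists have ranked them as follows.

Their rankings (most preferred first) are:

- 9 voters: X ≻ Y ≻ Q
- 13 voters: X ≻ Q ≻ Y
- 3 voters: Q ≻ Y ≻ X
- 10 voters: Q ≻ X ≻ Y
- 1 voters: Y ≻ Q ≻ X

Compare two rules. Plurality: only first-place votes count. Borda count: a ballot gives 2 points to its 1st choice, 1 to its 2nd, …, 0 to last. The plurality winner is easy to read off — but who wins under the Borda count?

Plurality first-place counts: Y 1, X 22, Q 13 → X.
Borda totals: Y 14, X 54, Q 40 → X.

X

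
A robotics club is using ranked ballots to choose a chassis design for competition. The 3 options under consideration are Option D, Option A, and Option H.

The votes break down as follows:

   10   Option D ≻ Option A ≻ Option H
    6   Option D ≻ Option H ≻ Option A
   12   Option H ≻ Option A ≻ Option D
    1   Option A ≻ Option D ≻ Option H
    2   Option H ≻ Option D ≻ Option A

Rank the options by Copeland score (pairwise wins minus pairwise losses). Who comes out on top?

Pairwise results:
  Option D vs Option A: Option D wins 18–13.
  Option D vs Option H: Option D wins 17–14.
  Option A vs Option H: Option H wins 20–11.
Copeland scores (wins − losses):
  Option D: 2 − 0 = 2
  Option A: 0 − 2 = -2
  Option H: 1 − 1 = 0
Option D has the best Copeland score.

Option D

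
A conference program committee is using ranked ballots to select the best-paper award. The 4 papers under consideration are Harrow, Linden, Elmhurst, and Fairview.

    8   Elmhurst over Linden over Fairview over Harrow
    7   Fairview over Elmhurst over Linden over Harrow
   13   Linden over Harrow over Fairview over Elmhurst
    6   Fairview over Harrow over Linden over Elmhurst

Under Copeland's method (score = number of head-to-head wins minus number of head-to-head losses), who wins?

Linden

Pairwise results:
  Harrow vs Linden: Linden wins 28–6.
  Harrow vs Elmhurst: Harrow wins 19–15.
  Harrow vs Fairview: Fairview wins 21–13.
  Linden vs Elmhurst: Linden wins 19–15.
  Linden vs Fairview: Linden wins 21–13.
  Elmhurst vs Fairview: Fairview wins 26–8.
Copeland scores (wins − losses):
  Harrow: 1 − 2 = -1
  Linden: 3 − 0 = 3
  Elmhurst: 0 − 3 = -3
  Fairview: 2 − 1 = 1
Linden has the best Copeland score.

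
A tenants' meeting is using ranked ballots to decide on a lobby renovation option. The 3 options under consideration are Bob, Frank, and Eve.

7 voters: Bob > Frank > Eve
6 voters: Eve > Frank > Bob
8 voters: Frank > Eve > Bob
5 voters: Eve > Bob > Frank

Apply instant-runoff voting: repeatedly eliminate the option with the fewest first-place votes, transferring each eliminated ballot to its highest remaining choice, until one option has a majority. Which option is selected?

Frank

Round 1: Eve 11, Frank 8, Bob 7. Bob has the fewest and is eliminated.
Round 2: Frank 15, Eve 11. Frank has a majority.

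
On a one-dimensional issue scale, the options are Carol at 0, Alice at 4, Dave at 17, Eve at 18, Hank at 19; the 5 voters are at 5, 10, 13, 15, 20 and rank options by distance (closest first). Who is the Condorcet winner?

Dave

With single-peaked preferences on a line, the Condorcet winner is the candidate closest to the median voter.
The median voter (position 13) is closest to Dave at 17.
Check: Dave vs Carol — voters closer to Dave: 4 of 5.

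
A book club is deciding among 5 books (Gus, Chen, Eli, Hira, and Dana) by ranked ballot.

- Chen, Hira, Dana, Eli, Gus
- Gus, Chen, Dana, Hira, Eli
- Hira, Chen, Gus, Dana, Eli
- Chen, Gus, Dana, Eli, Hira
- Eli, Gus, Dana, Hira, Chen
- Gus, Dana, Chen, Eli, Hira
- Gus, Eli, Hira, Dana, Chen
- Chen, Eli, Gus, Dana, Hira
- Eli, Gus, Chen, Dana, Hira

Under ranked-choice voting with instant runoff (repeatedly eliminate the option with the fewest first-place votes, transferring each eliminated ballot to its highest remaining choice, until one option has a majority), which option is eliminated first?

Dana

Round 1: Gus 3, Chen 3, Eli 2, Hira 1, Dana 0. Dana has the fewest and is eliminated.
Round 2: Gus 3, Chen 3, Eli 2, Hira 1. Hira has the fewest and is eliminated.
Round 3: Chen 4, Gus 3, Eli 2. Eli has the fewest and is eliminated.
Round 4: Gus 5, Chen 4. Gus has a majority.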